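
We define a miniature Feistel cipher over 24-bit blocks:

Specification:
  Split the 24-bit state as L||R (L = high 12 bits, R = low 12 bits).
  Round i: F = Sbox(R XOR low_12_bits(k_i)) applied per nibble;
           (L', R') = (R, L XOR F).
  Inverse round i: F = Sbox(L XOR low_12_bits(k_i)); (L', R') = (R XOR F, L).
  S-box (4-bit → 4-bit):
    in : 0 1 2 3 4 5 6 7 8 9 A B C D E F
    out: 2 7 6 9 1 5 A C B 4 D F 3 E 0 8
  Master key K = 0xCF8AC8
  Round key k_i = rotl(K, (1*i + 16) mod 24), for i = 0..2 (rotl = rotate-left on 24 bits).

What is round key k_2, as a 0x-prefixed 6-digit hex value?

0x233E2B

K = 0xCF8AC8
k_0 = rotl(K, (1*0+16) mod 24) = rotl(K, 16) = 0xC8CF8A
k_1 = rotl(K, (1*1+16) mod 24) = rotl(K, 17) = 0x919F15
k_2 = rotl(K, (1*2+16) mod 24) = rotl(K, 18) = 0x233E2B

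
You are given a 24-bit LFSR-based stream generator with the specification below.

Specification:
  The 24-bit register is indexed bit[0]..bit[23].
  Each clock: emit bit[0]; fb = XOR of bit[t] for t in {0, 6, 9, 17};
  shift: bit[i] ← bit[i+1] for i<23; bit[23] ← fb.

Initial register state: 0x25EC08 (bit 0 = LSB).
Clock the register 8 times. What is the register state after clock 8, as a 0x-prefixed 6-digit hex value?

0x5C25EC

reg_0 = 0x25EC08
clock 1: out=0, reg = 0x12F604
clock 2: out=0, reg = 0x097B02
clock 3: out=0, reg = 0x84BD81
clock 4: out=1, reg = 0xC25EC0
clock 5: out=0, reg = 0xE12F60
clock 6: out=0, reg = 0x7097B0
clock 7: out=0, reg = 0xB84BD8
clock 8: out=0, reg = 0x5C25EC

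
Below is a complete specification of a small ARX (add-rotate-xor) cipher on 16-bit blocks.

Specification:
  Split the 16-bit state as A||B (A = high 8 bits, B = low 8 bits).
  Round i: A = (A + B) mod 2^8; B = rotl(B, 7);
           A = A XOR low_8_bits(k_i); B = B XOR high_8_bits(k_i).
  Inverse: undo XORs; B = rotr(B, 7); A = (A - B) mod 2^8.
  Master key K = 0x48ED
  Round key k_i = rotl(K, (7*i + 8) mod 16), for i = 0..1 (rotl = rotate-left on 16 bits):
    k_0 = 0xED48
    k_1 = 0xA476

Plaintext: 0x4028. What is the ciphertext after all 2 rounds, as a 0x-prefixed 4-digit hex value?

s_0 = plaintext = 0x4028
s_1 = Round(s_0, k_0) = 0x20F9
s_2 = Round(s_1, k_1) = 0x6F58

0x6F58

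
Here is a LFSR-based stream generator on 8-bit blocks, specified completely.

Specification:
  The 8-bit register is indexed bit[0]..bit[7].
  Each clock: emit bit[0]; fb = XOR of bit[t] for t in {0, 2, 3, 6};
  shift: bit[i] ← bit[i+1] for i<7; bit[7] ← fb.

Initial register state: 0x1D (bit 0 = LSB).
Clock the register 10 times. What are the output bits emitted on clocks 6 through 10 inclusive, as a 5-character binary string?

reg_0 = 0x1D
clock 1: out=1, reg = 0x8E
clock 2: out=0, reg = 0x47
clock 3: out=1, reg = 0xA3
clock 4: out=1, reg = 0xD1
clock 5: out=1, reg = 0x68
clock 6: out=0, reg = 0x34
clock 7: out=0, reg = 0x9A
clock 8: out=0, reg = 0xCD
clock 9: out=1, reg = 0x66
clock 10: out=0, reg = 0x33

00010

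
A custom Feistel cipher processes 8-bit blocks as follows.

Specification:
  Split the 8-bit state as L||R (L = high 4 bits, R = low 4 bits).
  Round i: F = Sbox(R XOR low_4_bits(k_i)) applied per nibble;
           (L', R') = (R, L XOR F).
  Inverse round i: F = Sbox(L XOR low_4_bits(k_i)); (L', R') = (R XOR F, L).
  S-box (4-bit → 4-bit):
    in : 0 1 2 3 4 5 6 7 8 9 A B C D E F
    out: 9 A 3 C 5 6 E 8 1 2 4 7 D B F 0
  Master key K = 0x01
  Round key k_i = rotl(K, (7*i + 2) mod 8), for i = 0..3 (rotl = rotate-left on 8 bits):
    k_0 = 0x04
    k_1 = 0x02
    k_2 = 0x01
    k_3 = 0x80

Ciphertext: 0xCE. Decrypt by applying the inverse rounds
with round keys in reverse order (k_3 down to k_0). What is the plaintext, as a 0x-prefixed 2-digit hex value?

s_0 = ciphertext = 0xCE
s_1 = InvRound(s_0, k_3) = 0x3C
s_2 = InvRound(s_1, k_2) = 0xF3
s_3 = InvRound(s_2, k_1) = 0x8F
s_4 = InvRound(s_3, k_0) = 0x28

0x28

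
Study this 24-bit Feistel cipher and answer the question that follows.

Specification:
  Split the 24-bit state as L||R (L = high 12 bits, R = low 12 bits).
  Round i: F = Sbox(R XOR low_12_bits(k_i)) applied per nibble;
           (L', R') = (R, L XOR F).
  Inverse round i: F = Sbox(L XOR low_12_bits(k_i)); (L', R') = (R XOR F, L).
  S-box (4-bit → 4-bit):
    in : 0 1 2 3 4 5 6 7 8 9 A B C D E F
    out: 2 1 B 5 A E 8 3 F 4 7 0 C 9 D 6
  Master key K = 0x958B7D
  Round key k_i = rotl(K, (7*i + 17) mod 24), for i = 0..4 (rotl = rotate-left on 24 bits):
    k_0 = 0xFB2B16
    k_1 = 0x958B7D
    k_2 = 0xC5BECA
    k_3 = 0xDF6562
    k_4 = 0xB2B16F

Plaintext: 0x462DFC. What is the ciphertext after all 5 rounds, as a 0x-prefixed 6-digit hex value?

s_0 = plaintext = 0x462DFC
s_1 = Round(s_0, k_0) = 0xDFCCB5
s_2 = Round(s_1, k_1) = 0xCB5E33
s_3 = Round(s_2, k_2) = 0xE33ED1
s_4 = Round(s_3, k_3) = 0xED1E36
s_5 = Round(s_4, k_4) = 0xE36835

0xE36835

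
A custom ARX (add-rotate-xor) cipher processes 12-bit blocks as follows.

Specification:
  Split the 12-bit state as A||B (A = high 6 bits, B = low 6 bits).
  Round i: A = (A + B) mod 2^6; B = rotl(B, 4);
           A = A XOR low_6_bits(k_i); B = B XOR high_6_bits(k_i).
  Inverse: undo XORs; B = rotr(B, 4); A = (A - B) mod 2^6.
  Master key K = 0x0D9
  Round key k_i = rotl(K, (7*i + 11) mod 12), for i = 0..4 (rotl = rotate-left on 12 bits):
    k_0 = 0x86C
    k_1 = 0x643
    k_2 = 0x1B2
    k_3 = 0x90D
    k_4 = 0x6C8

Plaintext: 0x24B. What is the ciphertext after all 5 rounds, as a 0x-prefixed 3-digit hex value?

0x527

s_0 = plaintext = 0x24B
s_1 = Round(s_0, k_0) = 0xE13
s_2 = Round(s_1, k_1) = 0x22D
s_3 = Round(s_2, k_2) = 0x1DD
s_4 = Round(s_3, k_3) = 0xA73
s_5 = Round(s_4, k_4) = 0x527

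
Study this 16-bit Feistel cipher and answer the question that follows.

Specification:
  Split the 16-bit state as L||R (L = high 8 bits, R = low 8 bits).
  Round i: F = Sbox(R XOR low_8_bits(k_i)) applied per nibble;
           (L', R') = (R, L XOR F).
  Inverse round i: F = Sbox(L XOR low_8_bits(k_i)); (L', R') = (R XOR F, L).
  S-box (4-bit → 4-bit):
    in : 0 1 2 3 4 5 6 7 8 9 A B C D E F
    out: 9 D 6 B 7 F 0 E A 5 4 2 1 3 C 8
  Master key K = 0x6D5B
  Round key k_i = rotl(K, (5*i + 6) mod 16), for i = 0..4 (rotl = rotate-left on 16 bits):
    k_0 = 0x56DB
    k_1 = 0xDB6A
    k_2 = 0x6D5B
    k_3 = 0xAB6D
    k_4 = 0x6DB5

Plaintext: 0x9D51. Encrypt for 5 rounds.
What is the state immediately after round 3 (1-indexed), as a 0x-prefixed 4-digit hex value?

s_0 = plaintext = 0x9D51
s_1 = Round(s_0, k_0) = 0x5139
s_2 = Round(s_1, k_1) = 0x39AA
s_3 = Round(s_2, k_2) = 0xAAB4
s_4 = Round(s_3, k_3) = 0xB49F
s_5 = Round(s_4, k_4) = 0x9FD0

0xAAB4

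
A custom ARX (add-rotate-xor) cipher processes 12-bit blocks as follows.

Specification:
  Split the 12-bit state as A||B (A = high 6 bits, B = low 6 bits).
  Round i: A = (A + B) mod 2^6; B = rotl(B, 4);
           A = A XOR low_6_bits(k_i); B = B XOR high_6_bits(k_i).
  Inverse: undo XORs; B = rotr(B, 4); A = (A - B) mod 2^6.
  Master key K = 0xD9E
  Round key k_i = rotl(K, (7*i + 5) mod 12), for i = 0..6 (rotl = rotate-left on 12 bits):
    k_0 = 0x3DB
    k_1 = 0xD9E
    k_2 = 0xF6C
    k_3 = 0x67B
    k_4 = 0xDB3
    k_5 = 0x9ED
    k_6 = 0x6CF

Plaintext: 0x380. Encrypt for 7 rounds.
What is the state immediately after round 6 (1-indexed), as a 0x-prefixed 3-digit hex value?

s_0 = plaintext = 0x380
s_1 = Round(s_0, k_0) = 0x54F
s_2 = Round(s_1, k_1) = 0xE85
s_3 = Round(s_2, k_2) = 0x4EC
s_4 = Round(s_3, k_3) = 0x112
s_5 = Round(s_4, k_4) = 0x952
s_6 = Round(s_5, k_5) = 0x683
s_7 = Round(s_6, k_6) = 0x4AB

0x683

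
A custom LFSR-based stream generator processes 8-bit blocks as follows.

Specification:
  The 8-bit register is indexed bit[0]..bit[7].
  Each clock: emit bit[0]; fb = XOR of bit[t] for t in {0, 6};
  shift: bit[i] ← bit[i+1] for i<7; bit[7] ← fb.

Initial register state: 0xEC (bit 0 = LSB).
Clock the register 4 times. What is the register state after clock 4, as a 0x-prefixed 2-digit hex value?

reg_0 = 0xEC
clock 1: out=0, reg = 0xF6
clock 2: out=0, reg = 0xFB
clock 3: out=1, reg = 0x7D
clock 4: out=1, reg = 0x3E

0x3E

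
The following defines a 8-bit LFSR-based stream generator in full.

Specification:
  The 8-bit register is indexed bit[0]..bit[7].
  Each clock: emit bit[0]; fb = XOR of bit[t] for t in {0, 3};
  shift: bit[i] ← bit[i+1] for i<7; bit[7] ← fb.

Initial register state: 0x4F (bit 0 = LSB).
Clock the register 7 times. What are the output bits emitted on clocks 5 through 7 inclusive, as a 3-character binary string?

reg_0 = 0x4F
clock 1: out=1, reg = 0x27
clock 2: out=1, reg = 0x93
clock 3: out=1, reg = 0xC9
clock 4: out=1, reg = 0x64
clock 5: out=0, reg = 0x32
clock 6: out=0, reg = 0x19
clock 7: out=1, reg = 0x0C

001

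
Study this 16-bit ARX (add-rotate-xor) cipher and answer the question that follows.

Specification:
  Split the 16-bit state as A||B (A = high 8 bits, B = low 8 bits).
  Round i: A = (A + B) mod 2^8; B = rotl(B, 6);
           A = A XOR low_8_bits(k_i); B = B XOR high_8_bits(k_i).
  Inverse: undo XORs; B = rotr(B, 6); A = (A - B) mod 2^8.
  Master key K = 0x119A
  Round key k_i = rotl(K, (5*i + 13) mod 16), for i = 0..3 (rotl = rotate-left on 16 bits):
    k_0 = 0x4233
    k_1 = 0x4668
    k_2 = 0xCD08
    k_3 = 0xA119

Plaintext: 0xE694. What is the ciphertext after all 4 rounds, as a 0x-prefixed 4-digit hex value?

0xB02B

s_0 = plaintext = 0xE694
s_1 = Round(s_0, k_0) = 0x4967
s_2 = Round(s_1, k_1) = 0xD89F
s_3 = Round(s_2, k_2) = 0x7F2A
s_4 = Round(s_3, k_3) = 0xB02B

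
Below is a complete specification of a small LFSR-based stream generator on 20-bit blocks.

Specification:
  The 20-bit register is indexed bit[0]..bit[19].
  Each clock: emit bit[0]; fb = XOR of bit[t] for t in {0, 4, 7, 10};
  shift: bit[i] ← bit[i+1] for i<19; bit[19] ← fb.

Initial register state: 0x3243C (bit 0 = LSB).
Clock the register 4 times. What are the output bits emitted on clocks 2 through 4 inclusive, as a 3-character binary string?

reg_0 = 0x3243C
clock 1: out=0, reg = 0x1921E
clock 2: out=0, reg = 0x8C90F
clock 3: out=1, reg = 0xC6487
clock 4: out=1, reg = 0xE3243

011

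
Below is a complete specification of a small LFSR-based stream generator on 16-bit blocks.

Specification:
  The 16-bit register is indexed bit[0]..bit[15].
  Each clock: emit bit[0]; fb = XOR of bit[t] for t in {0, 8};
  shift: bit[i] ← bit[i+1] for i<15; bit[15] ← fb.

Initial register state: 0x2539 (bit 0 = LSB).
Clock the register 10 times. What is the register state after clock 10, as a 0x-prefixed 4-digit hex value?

reg_0 = 0x2539
clock 1: out=1, reg = 0x129C
clock 2: out=0, reg = 0x094E
clock 3: out=0, reg = 0x84A7
clock 4: out=1, reg = 0xC253
clock 5: out=1, reg = 0xE129
clock 6: out=1, reg = 0x7094
clock 7: out=0, reg = 0x384A
clock 8: out=0, reg = 0x1C25
clock 9: out=1, reg = 0x8E12
clock 10: out=0, reg = 0x4709

0x4709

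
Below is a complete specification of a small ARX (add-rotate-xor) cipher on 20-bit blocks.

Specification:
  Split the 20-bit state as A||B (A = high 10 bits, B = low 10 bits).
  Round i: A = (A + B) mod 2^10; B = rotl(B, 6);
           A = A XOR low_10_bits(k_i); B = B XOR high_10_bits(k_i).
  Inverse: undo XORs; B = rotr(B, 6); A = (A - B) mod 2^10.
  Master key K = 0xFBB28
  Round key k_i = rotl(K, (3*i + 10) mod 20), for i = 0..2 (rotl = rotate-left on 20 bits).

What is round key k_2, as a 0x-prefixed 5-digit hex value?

0x8FBB2

K = 0xFBB28
k_0 = rotl(K, (3*0+10) mod 20) = rotl(K, 10) = 0xCA3EE
k_1 = rotl(K, (3*1+10) mod 20) = rotl(K, 13) = 0x51F76
k_2 = rotl(K, (3*2+10) mod 20) = rotl(K, 16) = 0x8FBB2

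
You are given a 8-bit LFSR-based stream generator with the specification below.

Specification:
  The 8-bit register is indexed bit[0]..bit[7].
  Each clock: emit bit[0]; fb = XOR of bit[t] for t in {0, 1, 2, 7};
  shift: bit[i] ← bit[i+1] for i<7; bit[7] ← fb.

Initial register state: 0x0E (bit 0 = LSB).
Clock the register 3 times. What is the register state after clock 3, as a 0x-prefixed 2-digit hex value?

reg_0 = 0x0E
clock 1: out=0, reg = 0x07
clock 2: out=1, reg = 0x83
clock 3: out=1, reg = 0xC1

0xC1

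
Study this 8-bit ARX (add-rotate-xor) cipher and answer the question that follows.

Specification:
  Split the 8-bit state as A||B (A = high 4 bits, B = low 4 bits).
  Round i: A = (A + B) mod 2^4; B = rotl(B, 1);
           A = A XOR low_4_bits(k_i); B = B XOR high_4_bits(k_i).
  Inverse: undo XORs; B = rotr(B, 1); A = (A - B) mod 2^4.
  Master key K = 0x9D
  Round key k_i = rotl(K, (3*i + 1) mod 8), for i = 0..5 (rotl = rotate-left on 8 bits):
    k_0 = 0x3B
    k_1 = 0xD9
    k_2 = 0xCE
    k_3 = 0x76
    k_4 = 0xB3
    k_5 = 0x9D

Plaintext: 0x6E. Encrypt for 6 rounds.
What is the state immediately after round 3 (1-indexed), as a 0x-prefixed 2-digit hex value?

s_0 = plaintext = 0x6E
s_1 = Round(s_0, k_0) = 0xFE
s_2 = Round(s_1, k_1) = 0x40
s_3 = Round(s_2, k_2) = 0xAC
s_4 = Round(s_3, k_3) = 0x0E
s_5 = Round(s_4, k_4) = 0xD6
s_6 = Round(s_5, k_5) = 0xE5

0xAC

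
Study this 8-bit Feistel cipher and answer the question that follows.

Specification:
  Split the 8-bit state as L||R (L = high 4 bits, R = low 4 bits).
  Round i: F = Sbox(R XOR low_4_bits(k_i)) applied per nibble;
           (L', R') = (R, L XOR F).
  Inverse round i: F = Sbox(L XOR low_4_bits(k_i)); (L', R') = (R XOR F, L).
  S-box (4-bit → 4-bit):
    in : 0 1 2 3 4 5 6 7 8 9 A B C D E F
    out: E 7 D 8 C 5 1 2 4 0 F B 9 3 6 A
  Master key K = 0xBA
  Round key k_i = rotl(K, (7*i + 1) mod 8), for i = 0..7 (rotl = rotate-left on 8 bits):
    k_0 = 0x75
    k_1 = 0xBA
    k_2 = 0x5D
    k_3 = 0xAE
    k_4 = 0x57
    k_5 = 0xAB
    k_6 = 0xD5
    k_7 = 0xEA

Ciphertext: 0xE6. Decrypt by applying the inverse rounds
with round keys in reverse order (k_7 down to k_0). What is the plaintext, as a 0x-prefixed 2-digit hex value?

s_0 = ciphertext = 0xE6
s_1 = InvRound(s_0, k_7) = 0xAE
s_2 = InvRound(s_1, k_6) = 0x4A
s_3 = InvRound(s_2, k_5) = 0x04
s_4 = InvRound(s_3, k_4) = 0x60
s_5 = InvRound(s_4, k_3) = 0x46
s_6 = InvRound(s_5, k_2) = 0x64
s_7 = InvRound(s_6, k_1) = 0xD6
s_8 = InvRound(s_7, k_0) = 0x2D

0x2D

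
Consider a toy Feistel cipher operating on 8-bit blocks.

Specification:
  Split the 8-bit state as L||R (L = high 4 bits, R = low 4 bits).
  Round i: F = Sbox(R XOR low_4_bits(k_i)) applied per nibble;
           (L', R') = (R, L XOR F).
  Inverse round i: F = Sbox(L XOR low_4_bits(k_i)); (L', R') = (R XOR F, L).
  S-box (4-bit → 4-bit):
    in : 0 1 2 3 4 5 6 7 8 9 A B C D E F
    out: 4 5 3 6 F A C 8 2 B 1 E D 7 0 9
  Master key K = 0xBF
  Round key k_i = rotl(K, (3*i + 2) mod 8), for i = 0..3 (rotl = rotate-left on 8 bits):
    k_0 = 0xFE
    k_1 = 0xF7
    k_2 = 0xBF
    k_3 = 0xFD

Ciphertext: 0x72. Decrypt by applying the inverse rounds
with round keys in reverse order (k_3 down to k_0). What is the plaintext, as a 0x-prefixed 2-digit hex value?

s_0 = ciphertext = 0x72
s_1 = InvRound(s_0, k_3) = 0x37
s_2 = InvRound(s_1, k_2) = 0xA3
s_3 = InvRound(s_2, k_1) = 0x4A
s_4 = InvRound(s_3, k_0) = 0xB4

0xB4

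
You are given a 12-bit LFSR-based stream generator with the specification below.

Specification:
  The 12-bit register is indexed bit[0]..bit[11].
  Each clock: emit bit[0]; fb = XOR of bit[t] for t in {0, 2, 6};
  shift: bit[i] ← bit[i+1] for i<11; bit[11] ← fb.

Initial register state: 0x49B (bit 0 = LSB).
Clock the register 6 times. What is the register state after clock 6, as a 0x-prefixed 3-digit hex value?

reg_0 = 0x49B
clock 1: out=1, reg = 0xA4D
clock 2: out=1, reg = 0xD26
clock 3: out=0, reg = 0xE93
clock 4: out=1, reg = 0xF49
clock 5: out=1, reg = 0x7A4
clock 6: out=0, reg = 0xBD2

0xBD2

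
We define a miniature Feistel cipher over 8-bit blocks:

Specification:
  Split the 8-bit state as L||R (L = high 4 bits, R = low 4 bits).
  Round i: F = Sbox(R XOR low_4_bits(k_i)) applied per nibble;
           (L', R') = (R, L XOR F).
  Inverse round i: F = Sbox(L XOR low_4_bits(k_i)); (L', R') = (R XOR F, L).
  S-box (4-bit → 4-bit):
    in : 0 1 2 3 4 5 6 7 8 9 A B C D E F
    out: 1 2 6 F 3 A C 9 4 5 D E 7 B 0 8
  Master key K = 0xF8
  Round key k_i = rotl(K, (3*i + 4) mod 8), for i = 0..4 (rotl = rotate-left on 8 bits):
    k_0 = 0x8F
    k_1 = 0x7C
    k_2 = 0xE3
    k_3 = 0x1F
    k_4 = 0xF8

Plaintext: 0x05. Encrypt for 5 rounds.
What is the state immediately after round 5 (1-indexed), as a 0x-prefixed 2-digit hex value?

s_0 = plaintext = 0x05
s_1 = Round(s_0, k_0) = 0x5D
s_2 = Round(s_1, k_1) = 0xD7
s_3 = Round(s_2, k_2) = 0x7E
s_4 = Round(s_3, k_3) = 0xE5
s_5 = Round(s_4, k_4) = 0x55

0x55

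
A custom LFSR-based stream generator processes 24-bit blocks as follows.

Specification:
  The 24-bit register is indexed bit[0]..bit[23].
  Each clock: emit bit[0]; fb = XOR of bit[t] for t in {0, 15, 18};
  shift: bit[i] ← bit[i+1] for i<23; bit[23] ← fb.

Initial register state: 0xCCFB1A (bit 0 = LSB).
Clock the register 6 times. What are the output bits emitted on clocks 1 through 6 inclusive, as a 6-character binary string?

reg_0 = 0xCCFB1A
clock 1: out=0, reg = 0x667D8D
clock 2: out=1, reg = 0x333EC6
clock 3: out=0, reg = 0x199F63
clock 4: out=1, reg = 0x0CCFB1
clock 5: out=1, reg = 0x8667D8
clock 6: out=0, reg = 0xC333EC

010110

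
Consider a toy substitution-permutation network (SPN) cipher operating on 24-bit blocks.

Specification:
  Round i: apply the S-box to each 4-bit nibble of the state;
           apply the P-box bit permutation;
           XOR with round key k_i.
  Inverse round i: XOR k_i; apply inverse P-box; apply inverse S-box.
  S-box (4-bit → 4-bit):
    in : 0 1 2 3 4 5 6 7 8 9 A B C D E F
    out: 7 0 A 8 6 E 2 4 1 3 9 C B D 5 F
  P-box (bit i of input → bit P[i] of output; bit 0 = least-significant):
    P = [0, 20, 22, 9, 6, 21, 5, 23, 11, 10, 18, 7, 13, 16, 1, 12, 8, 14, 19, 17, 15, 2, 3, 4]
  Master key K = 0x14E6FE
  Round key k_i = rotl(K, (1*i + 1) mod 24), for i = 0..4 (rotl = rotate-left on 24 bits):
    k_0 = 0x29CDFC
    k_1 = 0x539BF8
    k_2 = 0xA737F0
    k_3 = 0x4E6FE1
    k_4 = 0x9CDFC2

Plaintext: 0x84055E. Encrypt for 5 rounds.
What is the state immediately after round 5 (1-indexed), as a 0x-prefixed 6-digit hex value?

s_0 = plaintext = 0x84055E
s_1 = Round(s_0, k_0) = 0xC4295F
s_2 = Round(s_1, k_1) = 0xAA45CD
s_3 = Round(s_2, k_2) = 0x40B023
s_4 = Round(s_3, k_3) = 0xE230EF
s_5 = Round(s_4, k_4) = 0xCA01AB

0xCA01AB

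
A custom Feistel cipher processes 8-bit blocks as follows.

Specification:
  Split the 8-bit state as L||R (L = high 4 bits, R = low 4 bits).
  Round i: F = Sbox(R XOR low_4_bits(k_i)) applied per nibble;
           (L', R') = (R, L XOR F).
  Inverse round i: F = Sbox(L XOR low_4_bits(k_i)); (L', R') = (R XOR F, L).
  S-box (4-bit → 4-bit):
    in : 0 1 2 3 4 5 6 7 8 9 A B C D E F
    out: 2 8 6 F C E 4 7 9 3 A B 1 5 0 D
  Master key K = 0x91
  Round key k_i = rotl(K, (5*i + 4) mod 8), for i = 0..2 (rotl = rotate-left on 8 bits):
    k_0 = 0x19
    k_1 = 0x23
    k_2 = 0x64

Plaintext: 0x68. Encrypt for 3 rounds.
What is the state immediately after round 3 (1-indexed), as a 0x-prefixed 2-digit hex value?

0xDD

s_0 = plaintext = 0x68
s_1 = Round(s_0, k_0) = 0x8E
s_2 = Round(s_1, k_1) = 0xED
s_3 = Round(s_2, k_2) = 0xDD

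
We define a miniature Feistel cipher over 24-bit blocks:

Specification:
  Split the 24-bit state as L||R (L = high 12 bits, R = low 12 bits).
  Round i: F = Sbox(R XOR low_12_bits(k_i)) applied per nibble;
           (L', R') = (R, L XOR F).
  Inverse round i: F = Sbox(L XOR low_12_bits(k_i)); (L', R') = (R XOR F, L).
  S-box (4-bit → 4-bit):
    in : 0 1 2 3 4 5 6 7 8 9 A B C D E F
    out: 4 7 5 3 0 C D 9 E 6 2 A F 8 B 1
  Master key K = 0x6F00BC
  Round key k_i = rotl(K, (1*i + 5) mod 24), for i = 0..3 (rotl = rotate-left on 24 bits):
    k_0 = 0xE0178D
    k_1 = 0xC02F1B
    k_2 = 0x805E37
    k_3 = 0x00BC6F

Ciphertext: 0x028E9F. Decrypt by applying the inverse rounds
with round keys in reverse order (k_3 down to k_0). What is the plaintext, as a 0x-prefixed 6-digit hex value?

0x9D5AE6

s_0 = ciphertext = 0x028E9F
s_1 = InvRound(s_0, k_3) = 0x196028
s_2 = InvRound(s_1, k_2) = 0x10F196
s_3 = InvRound(s_2, k_1) = 0xAE610F
s_4 = InvRound(s_3, k_0) = 0x9D5AE6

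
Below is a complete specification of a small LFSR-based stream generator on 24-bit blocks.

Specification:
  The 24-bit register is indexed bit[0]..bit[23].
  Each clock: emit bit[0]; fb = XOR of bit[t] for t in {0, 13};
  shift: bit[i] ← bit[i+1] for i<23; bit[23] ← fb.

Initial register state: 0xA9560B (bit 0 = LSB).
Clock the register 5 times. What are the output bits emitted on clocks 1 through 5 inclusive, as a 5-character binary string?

reg_0 = 0xA9560B
clock 1: out=1, reg = 0xD4AB05
clock 2: out=1, reg = 0x6A5582
clock 3: out=0, reg = 0x352AC1
clock 4: out=1, reg = 0x1A9560
clock 5: out=0, reg = 0x0D4AB0

11010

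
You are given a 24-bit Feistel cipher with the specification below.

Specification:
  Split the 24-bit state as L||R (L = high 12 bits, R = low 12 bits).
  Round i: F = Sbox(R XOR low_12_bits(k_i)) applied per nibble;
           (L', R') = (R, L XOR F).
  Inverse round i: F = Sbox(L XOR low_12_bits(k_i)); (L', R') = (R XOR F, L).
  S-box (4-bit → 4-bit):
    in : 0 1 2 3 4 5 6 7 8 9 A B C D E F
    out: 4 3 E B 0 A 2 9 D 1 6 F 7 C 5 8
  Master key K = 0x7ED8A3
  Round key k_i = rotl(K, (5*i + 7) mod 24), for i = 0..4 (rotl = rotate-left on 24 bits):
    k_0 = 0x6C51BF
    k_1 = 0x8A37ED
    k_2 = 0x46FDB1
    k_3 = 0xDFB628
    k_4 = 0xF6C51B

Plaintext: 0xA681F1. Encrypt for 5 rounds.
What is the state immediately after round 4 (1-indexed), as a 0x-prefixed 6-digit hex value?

s_0 = plaintext = 0xA681F1
s_1 = Round(s_0, k_0) = 0x1F1E6D
s_2 = Round(s_1, k_1) = 0xE6D025
s_3 = Round(s_2, k_2) = 0x02527D
s_4 = Round(s_3, k_3) = 0x27D08F
s_5 = Round(s_4, k_4) = 0x08F86D

0x27D08F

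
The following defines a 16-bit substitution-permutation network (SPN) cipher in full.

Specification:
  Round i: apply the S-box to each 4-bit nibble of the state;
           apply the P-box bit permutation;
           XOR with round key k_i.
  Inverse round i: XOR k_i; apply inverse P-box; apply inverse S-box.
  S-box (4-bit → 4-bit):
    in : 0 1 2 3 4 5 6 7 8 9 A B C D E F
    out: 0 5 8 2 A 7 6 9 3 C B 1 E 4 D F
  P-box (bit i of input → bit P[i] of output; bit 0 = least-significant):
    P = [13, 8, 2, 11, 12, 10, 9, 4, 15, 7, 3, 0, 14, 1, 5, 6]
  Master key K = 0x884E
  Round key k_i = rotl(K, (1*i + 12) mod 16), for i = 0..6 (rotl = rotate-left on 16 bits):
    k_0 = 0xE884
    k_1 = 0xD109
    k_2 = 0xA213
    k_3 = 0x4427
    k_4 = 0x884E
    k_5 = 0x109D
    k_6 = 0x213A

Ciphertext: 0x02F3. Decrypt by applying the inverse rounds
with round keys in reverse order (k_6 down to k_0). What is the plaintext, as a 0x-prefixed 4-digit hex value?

s_0 = ciphertext = 0x02F3
s_1 = InvRound(s_0, k_6) = 0x2CD8
s_2 = InvRound(s_1, k_5) = 0x228E
s_3 = InvRound(s_2, k_4) = 0x28D7
s_4 = InvRound(s_3, k_3) = 0xE347
s_5 = InvRound(s_4, k_2) = 0x7026
s_6 = InvRound(s_5, k_1) = 0x6E05
s_7 = InvRound(s_6, k_0) = 0x0A60

0x0A60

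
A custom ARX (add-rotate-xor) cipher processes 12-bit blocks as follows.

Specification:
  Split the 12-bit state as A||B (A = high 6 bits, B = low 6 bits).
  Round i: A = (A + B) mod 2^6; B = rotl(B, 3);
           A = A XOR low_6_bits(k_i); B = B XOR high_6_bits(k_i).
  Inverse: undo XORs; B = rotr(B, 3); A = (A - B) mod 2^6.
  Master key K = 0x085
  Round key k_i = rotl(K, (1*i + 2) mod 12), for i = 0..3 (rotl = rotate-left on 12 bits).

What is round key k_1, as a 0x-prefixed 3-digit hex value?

0x428

K = 0x085
k_0 = rotl(K, (1*0+2) mod 12) = rotl(K, 2) = 0x214
k_1 = rotl(K, (1*1+2) mod 12) = rotl(K, 3) = 0x428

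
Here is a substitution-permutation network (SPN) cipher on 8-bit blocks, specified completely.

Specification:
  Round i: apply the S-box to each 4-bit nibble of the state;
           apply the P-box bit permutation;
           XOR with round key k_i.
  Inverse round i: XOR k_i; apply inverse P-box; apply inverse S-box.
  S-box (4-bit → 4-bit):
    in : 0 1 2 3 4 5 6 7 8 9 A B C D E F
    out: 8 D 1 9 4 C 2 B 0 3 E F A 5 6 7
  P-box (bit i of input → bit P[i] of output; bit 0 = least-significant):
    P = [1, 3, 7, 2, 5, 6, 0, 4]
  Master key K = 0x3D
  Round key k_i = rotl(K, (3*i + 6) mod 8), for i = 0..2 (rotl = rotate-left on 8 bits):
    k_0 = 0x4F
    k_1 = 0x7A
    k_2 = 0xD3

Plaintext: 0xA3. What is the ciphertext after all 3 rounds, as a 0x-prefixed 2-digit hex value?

s_0 = plaintext = 0xA3
s_1 = Round(s_0, k_0) = 0x18
s_2 = Round(s_1, k_1) = 0x4B
s_3 = Round(s_2, k_2) = 0x5C

0x5C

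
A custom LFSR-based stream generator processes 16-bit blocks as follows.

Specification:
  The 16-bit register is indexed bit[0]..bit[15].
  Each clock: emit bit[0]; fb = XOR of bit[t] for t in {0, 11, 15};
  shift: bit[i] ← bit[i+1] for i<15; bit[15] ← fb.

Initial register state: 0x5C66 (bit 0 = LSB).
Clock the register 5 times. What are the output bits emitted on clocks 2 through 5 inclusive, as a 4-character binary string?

1100

reg_0 = 0x5C66
clock 1: out=0, reg = 0xAE33
clock 2: out=1, reg = 0xD719
clock 3: out=1, reg = 0x6B8C
clock 4: out=0, reg = 0xB5C6
clock 5: out=0, reg = 0xDAE3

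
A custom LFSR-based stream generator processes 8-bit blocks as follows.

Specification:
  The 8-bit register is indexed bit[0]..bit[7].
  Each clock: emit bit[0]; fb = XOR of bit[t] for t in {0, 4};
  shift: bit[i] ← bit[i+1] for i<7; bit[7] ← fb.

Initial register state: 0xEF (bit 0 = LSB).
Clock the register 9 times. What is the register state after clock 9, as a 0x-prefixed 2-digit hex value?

reg_0 = 0xEF
clock 1: out=1, reg = 0xF7
clock 2: out=1, reg = 0x7B
clock 3: out=1, reg = 0x3D
clock 4: out=1, reg = 0x1E
clock 5: out=0, reg = 0x8F
clock 6: out=1, reg = 0xC7
clock 7: out=1, reg = 0xE3
clock 8: out=1, reg = 0xF1
clock 9: out=1, reg = 0x78

0x78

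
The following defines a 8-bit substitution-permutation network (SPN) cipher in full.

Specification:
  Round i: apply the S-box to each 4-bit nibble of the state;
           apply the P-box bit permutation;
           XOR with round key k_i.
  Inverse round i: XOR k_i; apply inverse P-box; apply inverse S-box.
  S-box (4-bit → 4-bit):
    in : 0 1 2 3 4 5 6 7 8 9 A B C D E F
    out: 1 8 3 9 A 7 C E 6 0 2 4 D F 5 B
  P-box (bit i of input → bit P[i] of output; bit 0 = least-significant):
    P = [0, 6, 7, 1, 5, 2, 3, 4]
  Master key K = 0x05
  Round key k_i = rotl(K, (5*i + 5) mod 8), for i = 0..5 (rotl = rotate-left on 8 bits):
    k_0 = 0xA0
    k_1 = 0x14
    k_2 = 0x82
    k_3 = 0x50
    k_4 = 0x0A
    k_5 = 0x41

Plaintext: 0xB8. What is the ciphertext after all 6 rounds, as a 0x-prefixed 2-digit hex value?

s_0 = plaintext = 0xB8
s_1 = Round(s_0, k_0) = 0x68
s_2 = Round(s_1, k_1) = 0xCC
s_3 = Round(s_2, k_2) = 0x39
s_4 = Round(s_3, k_3) = 0x60
s_5 = Round(s_4, k_4) = 0x13
s_6 = Round(s_5, k_5) = 0x52

0x52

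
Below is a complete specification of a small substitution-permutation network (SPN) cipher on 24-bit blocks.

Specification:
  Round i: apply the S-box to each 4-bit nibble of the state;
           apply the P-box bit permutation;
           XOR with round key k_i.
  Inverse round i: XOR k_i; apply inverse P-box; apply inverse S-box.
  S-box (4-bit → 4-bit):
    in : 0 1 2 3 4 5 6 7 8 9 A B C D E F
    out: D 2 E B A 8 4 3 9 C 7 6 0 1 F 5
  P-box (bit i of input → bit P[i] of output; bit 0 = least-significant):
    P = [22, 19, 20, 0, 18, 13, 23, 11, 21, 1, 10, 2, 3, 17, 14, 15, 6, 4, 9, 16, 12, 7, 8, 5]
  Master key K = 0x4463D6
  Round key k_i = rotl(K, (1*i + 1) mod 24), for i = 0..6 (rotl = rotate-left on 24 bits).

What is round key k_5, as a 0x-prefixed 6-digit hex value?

K = 0x4463D6
k_0 = rotl(K, (1*0+1) mod 24) = rotl(K, 1) = 0x88C7AC
k_1 = rotl(K, (1*1+1) mod 24) = rotl(K, 2) = 0x118F59
k_2 = rotl(K, (1*2+1) mod 24) = rotl(K, 3) = 0x231EB2
k_3 = rotl(K, (1*3+1) mod 24) = rotl(K, 4) = 0x463D64
k_4 = rotl(K, (1*4+1) mod 24) = rotl(K, 5) = 0x8C7AC8
k_5 = rotl(K, (1*5+1) mod 24) = rotl(K, 6) = 0x18F591

0x18F591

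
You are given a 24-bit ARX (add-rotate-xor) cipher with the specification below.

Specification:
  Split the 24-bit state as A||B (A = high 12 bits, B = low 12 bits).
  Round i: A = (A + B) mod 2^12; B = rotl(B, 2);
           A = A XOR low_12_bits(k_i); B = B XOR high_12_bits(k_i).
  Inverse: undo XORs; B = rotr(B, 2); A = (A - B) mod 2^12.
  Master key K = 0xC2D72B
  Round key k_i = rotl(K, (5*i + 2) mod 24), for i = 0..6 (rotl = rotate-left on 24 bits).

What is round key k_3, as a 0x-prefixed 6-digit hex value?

K = 0xC2D72B
k_0 = rotl(K, (5*0+2) mod 24) = rotl(K, 2) = 0x0B5CAF
k_1 = rotl(K, (5*1+2) mod 24) = rotl(K, 7) = 0x6B95E1
k_2 = rotl(K, (5*2+2) mod 24) = rotl(K, 12) = 0x72BC2D
k_3 = rotl(K, (5*3+2) mod 24) = rotl(K, 17) = 0x5785AE

0x5785AE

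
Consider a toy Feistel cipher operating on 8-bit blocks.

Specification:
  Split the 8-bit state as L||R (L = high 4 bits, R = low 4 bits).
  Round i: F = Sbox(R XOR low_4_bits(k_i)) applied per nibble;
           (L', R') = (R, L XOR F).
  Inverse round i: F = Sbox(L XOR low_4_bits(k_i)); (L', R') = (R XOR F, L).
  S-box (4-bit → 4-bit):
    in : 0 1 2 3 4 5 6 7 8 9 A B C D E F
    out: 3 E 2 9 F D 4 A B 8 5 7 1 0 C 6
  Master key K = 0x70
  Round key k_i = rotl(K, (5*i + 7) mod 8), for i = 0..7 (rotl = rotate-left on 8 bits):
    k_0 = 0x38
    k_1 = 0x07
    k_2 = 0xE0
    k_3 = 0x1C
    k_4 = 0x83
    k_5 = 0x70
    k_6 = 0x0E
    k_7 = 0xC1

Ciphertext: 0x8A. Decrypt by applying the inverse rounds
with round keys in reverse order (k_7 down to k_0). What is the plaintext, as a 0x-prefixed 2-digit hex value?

s_0 = ciphertext = 0x8A
s_1 = InvRound(s_0, k_7) = 0x28
s_2 = InvRound(s_1, k_6) = 0x92
s_3 = InvRound(s_2, k_5) = 0xA9
s_4 = InvRound(s_3, k_4) = 0x1A
s_5 = InvRound(s_4, k_3) = 0xA1
s_6 = InvRound(s_5, k_2) = 0x4A
s_7 = InvRound(s_6, k_1) = 0x34
s_8 = InvRound(s_7, k_0) = 0x33

0x33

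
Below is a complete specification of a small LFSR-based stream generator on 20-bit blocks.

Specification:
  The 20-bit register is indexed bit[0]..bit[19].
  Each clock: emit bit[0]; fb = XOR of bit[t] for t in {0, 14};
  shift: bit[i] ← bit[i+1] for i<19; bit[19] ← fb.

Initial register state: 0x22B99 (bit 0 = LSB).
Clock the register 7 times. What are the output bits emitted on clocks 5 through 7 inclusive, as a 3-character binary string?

reg_0 = 0x22B99
clock 1: out=1, reg = 0x915CC
clock 2: out=0, reg = 0x48AE6
clock 3: out=0, reg = 0x24573
clock 4: out=1, reg = 0x122B9
clock 5: out=1, reg = 0x8915C
clock 6: out=0, reg = 0x448AE
clock 7: out=0, reg = 0xA2457

100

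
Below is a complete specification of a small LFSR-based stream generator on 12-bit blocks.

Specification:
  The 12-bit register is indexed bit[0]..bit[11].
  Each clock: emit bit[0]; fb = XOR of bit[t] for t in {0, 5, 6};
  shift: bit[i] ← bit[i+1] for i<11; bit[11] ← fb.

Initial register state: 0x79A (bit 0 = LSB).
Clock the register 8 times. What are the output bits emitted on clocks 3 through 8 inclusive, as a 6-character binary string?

reg_0 = 0x79A
clock 1: out=0, reg = 0x3CD
clock 2: out=1, reg = 0x1E6
clock 3: out=0, reg = 0x0F3
clock 4: out=1, reg = 0x879
clock 5: out=1, reg = 0xC3C
clock 6: out=0, reg = 0xE1E
clock 7: out=0, reg = 0x70F
clock 8: out=1, reg = 0xB87

011001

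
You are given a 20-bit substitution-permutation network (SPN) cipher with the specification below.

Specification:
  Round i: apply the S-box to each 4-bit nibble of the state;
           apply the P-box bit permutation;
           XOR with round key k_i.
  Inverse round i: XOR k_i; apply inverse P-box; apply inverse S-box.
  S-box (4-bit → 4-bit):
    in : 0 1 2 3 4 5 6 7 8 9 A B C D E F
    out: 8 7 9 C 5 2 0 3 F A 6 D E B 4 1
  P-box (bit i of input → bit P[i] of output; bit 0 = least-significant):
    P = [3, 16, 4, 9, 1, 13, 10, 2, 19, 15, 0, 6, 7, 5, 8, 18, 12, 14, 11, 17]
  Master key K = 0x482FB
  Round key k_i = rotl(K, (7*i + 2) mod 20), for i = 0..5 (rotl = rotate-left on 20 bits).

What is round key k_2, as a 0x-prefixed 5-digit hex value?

0xB482F

K = 0x482FB
k_0 = rotl(K, (7*0+2) mod 20) = rotl(K, 2) = 0x20BED
k_1 = rotl(K, (7*1+2) mod 20) = rotl(K, 9) = 0x5F690
k_2 = rotl(K, (7*2+2) mod 20) = rotl(K, 16) = 0xB482F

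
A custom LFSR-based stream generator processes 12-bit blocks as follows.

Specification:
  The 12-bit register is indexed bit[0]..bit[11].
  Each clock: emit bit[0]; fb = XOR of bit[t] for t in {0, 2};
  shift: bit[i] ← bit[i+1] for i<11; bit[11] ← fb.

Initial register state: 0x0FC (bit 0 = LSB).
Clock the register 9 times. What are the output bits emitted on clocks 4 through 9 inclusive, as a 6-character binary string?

111110

reg_0 = 0x0FC
clock 1: out=0, reg = 0x87E
clock 2: out=0, reg = 0xC3F
clock 3: out=1, reg = 0x61F
clock 4: out=1, reg = 0x30F
clock 5: out=1, reg = 0x187
clock 6: out=1, reg = 0x0C3
clock 7: out=1, reg = 0x861
clock 8: out=1, reg = 0xC30
clock 9: out=0, reg = 0x618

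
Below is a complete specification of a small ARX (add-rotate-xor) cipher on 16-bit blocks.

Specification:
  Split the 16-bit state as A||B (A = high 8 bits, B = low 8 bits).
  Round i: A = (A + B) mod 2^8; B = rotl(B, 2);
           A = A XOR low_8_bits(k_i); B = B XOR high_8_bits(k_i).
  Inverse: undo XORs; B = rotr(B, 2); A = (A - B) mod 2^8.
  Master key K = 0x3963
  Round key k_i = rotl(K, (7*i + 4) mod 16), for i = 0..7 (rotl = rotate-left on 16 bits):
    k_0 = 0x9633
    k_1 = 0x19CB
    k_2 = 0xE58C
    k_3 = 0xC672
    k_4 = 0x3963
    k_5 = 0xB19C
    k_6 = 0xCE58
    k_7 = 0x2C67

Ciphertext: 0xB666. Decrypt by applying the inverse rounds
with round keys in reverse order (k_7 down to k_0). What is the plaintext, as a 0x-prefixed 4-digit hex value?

s_0 = ciphertext = 0xB666
s_1 = InvRound(s_0, k_7) = 0x3F92
s_2 = InvRound(s_1, k_6) = 0x5017
s_3 = InvRound(s_2, k_5) = 0x23A9
s_4 = InvRound(s_3, k_4) = 0x1C24
s_5 = InvRound(s_4, k_3) = 0xB6B8
s_6 = InvRound(s_5, k_2) = 0xE357
s_7 = InvRound(s_6, k_1) = 0x9593
s_8 = InvRound(s_7, k_0) = 0x6541

0x6541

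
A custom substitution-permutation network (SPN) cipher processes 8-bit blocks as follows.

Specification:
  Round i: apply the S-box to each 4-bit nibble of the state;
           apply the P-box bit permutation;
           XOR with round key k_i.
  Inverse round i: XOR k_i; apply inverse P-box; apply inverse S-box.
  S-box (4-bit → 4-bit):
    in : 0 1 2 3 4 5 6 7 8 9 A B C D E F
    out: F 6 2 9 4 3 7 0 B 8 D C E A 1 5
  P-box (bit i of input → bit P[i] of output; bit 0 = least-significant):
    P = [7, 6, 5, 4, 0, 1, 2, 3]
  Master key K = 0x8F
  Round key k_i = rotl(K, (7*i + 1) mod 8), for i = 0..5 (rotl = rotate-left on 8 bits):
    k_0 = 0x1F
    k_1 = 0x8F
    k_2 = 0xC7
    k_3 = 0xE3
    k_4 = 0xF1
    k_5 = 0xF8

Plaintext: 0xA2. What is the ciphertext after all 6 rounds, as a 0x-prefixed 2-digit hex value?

s_0 = plaintext = 0xA2
s_1 = Round(s_0, k_0) = 0x52
s_2 = Round(s_1, k_1) = 0xCC
s_3 = Round(s_2, k_2) = 0xB9
s_4 = Round(s_3, k_3) = 0xFF
s_5 = Round(s_4, k_4) = 0x54
s_6 = Round(s_5, k_5) = 0xDB

0xDB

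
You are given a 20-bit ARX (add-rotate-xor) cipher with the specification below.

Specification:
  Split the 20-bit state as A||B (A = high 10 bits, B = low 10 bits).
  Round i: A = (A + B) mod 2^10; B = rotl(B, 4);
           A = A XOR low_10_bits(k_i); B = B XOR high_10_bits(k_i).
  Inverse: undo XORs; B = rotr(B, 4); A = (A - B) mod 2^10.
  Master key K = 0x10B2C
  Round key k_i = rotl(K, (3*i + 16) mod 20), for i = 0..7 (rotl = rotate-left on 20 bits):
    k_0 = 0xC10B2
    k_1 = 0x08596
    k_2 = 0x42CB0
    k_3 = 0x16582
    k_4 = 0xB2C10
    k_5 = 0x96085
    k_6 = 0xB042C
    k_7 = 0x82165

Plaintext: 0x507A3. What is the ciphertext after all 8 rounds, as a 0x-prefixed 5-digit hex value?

0xAEABB

s_0 = plaintext = 0x507A3
s_1 = Round(s_0, k_0) = 0x1593A
s_2 = Round(s_1, k_1) = 0x01B85
s_3 = Round(s_2, k_2) = 0xCED55
s_4 = Round(s_3, k_3) = 0x4490C
s_5 = Round(s_4, k_4) = 0x83A0F
s_6 = Round(s_5, k_5) = 0x262A0
s_7 = Round(s_6, k_6) = 0xC50CB
s_8 = Round(s_7, k_7) = 0xAEABB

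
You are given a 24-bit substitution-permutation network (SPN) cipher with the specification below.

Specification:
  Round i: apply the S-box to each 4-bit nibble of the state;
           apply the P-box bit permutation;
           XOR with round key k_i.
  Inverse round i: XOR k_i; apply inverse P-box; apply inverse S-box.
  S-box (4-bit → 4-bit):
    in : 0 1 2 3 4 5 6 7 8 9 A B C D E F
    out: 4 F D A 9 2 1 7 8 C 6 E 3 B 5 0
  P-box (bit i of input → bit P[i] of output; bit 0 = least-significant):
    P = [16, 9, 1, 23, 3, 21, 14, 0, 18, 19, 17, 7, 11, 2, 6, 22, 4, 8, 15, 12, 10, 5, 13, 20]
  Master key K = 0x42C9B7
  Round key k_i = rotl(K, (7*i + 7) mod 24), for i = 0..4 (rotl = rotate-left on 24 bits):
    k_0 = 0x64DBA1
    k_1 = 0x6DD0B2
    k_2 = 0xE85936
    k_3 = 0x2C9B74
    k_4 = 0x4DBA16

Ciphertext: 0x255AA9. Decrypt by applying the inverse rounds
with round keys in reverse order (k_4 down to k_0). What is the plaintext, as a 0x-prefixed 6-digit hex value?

0x8F6022

s_0 = ciphertext = 0x255AA9
s_1 = InvRound(s_0, k_4) = 0xAE3310
s_2 = InvRound(s_1, k_3) = 0xA070F8
s_3 = InvRound(s_2, k_2) = 0x051360
s_4 = InvRound(s_3, k_1) = 0xF793AA
s_5 = InvRound(s_4, k_0) = 0x8F6022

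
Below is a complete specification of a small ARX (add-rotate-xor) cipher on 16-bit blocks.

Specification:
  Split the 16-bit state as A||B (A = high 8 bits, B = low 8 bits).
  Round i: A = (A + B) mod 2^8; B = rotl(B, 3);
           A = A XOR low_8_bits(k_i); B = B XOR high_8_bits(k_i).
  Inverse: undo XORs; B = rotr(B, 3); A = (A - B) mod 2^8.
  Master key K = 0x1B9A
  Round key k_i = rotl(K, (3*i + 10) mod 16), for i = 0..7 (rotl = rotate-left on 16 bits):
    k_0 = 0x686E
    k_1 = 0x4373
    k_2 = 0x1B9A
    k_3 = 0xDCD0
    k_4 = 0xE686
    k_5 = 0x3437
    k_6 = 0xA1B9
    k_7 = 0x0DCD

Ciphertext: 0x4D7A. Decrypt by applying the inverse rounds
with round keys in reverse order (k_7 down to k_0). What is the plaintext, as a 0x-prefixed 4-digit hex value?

s_0 = ciphertext = 0x4D7A
s_1 = InvRound(s_0, k_7) = 0x92EE
s_2 = InvRound(s_1, k_6) = 0x42E9
s_3 = InvRound(s_2, k_5) = 0xBABB
s_4 = InvRound(s_3, k_4) = 0x91AB
s_5 = InvRound(s_4, k_3) = 0x53EE
s_6 = InvRound(s_5, k_2) = 0x0BBE
s_7 = InvRound(s_6, k_1) = 0xB9BF
s_8 = InvRound(s_7, k_0) = 0xDDFA

0xDDFA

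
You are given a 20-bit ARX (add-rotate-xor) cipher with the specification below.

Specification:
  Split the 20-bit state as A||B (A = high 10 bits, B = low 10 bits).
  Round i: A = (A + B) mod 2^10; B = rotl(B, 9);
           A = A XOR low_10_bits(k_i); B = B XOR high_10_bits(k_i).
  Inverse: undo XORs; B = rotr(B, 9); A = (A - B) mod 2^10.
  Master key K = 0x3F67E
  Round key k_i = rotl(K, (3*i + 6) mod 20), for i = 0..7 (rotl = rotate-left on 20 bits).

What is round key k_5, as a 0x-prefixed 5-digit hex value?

K = 0x3F67E
k_0 = rotl(K, (3*0+6) mod 20) = rotl(K, 6) = 0xD9F8F
k_1 = rotl(K, (3*1+6) mod 20) = rotl(K, 9) = 0xCFC7E
k_2 = rotl(K, (3*2+6) mod 20) = rotl(K, 12) = 0x7E3F6
k_3 = rotl(K, (3*3+6) mod 20) = rotl(K, 15) = 0xF1FB3
k_4 = rotl(K, (3*4+6) mod 20) = rotl(K, 18) = 0x8FD9F
k_5 = rotl(K, (3*5+6) mod 20) = rotl(K, 1) = 0x7ECFC

0x7ECFC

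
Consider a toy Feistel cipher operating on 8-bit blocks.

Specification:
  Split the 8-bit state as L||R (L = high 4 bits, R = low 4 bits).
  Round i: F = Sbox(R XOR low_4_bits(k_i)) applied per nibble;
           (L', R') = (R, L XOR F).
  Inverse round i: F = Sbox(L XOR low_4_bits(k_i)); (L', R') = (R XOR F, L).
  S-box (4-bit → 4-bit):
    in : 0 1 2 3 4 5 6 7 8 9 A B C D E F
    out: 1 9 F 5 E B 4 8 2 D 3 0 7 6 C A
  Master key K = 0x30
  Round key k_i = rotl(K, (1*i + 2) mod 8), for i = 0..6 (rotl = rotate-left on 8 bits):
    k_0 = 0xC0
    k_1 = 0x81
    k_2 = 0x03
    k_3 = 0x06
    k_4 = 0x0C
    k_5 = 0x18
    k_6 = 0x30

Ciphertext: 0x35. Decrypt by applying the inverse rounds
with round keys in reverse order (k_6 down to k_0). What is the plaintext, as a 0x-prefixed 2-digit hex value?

s_0 = ciphertext = 0x35
s_1 = InvRound(s_0, k_6) = 0x03
s_2 = InvRound(s_1, k_5) = 0x10
s_3 = InvRound(s_2, k_4) = 0x61
s_4 = InvRound(s_3, k_3) = 0x06
s_5 = InvRound(s_4, k_2) = 0x30
s_6 = InvRound(s_5, k_1) = 0xF3
s_7 = InvRound(s_6, k_0) = 0x9F

0x9F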